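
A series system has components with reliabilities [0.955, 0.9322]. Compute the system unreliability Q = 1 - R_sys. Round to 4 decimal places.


Components: [0.955, 0.9322]
After component 1: product = 0.955
After component 2: product = 0.8903
R_sys = 0.8903
Q = 1 - 0.8903 = 0.1097

0.1097


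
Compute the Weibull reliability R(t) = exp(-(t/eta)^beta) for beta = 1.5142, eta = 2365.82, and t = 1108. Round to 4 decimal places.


beta = 1.5142, eta = 2365.82, t = 1108
t/eta = 1108 / 2365.82 = 0.4683
(t/eta)^beta = 0.4683^1.5142 = 0.3171
R(t) = exp(-0.3171)
R(t) = 0.7283

0.7283


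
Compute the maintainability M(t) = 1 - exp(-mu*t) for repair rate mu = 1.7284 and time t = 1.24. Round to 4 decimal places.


mu = 1.7284, t = 1.24
mu * t = 1.7284 * 1.24 = 2.1432
exp(-2.1432) = 0.1173
M(t) = 1 - 0.1173
M(t) = 0.8827

0.8827


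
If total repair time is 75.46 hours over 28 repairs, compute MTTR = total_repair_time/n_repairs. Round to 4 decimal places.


total_repair_time = 75.46
n_repairs = 28
MTTR = 75.46 / 28
MTTR = 2.695

2.695


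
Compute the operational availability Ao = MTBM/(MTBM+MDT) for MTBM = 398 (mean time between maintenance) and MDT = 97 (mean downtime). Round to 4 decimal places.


MTBM = 398
MDT = 97
MTBM + MDT = 495
Ao = 398 / 495
Ao = 0.804

0.804


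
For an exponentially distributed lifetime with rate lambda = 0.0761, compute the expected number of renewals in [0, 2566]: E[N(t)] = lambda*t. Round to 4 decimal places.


lambda = 0.0761
t = 2566
E[N(t)] = lambda * t
E[N(t)] = 0.0761 * 2566
E[N(t)] = 195.2726

195.2726


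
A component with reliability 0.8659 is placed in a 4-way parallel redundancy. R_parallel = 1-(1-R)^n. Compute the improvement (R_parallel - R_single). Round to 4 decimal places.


R_single = 0.8659, n = 4
1 - R_single = 0.1341
(1 - R_single)^n = 0.1341^4 = 0.0003
R_parallel = 1 - 0.0003 = 0.9997
Improvement = 0.9997 - 0.8659
Improvement = 0.1338

0.1338


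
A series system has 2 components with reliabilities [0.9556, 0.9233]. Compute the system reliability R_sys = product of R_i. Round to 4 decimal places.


Components: [0.9556, 0.9233]
After component 1 (R=0.9556): product = 0.9556
After component 2 (R=0.9233): product = 0.8823
R_sys = 0.8823

0.8823


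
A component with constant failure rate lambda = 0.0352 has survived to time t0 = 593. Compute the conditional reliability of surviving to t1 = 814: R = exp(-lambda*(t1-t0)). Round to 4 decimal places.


lambda = 0.0352
t0 = 593, t1 = 814
t1 - t0 = 221
lambda * (t1-t0) = 0.0352 * 221 = 7.7792
R = exp(-7.7792)
R = 0.0004

0.0004


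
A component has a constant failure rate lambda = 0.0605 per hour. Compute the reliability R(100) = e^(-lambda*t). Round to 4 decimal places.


lambda = 0.0605
t = 100
lambda * t = 6.05
R(t) = e^(-6.05)
R(t) = 0.0024

0.0024


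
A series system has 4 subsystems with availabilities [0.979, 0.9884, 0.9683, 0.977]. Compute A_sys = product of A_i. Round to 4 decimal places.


Subsystems: [0.979, 0.9884, 0.9683, 0.977]
After subsystem 1 (A=0.979): product = 0.979
After subsystem 2 (A=0.9884): product = 0.9676
After subsystem 3 (A=0.9683): product = 0.937
After subsystem 4 (A=0.977): product = 0.9154
A_sys = 0.9154

0.9154


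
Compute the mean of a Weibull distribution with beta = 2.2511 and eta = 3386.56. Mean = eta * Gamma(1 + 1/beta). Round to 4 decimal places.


beta = 2.2511, eta = 3386.56
1/beta = 0.4442
1 + 1/beta = 1.4442
Gamma(1.4442) = 0.8857
Mean = 3386.56 * 0.8857
Mean = 2999.5903

2999.5903


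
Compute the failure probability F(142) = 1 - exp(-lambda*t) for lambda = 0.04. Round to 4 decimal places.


lambda = 0.04, t = 142
lambda * t = 5.68
exp(-5.68) = 0.0034
F(t) = 1 - 0.0034
F(t) = 0.9966

0.9966


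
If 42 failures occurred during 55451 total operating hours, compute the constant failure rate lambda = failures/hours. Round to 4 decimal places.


failures = 42
total_hours = 55451
lambda = 42 / 55451
lambda = 0.0008

0.0008


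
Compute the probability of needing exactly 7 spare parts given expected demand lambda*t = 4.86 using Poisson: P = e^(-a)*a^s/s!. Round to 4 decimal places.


a = 4.86, s = 7
e^(-a) = e^(-4.86) = 0.0078
a^s = 4.86^7 = 64040.3777
s! = 5040
P = 0.0078 * 64040.3777 / 5040
P = 0.0985

0.0985


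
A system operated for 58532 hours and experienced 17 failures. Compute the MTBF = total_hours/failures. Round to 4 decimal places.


total_hours = 58532
failures = 17
MTBF = 58532 / 17
MTBF = 3443.0588

3443.0588


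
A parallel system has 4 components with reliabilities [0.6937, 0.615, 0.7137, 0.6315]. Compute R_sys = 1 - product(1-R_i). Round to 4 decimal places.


Components: [0.6937, 0.615, 0.7137, 0.6315]
(1 - 0.6937) = 0.3063, running product = 0.3063
(1 - 0.615) = 0.385, running product = 0.1179
(1 - 0.7137) = 0.2863, running product = 0.0338
(1 - 0.6315) = 0.3685, running product = 0.0124
Product of (1-R_i) = 0.0124
R_sys = 1 - 0.0124 = 0.9876

0.9876


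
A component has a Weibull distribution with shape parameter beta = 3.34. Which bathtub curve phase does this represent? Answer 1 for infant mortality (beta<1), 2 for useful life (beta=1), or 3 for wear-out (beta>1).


beta = 3.34
Compare beta to 1:
beta < 1 => infant mortality (phase 1)
beta = 1 => useful life (phase 2)
beta > 1 => wear-out (phase 3)
Since beta = 3.34, this is wear-out (increasing failure rate)
Phase = 3

3


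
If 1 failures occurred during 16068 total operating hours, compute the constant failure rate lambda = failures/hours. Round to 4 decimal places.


failures = 1
total_hours = 16068
lambda = 1 / 16068
lambda = 0.0001

0.0001


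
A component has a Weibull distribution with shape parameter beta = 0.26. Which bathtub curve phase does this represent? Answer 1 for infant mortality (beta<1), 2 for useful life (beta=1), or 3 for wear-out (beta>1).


beta = 0.26
Compare beta to 1:
beta < 1 => infant mortality (phase 1)
beta = 1 => useful life (phase 2)
beta > 1 => wear-out (phase 3)
Since beta = 0.26, this is infant mortality (decreasing failure rate)
Phase = 1

1


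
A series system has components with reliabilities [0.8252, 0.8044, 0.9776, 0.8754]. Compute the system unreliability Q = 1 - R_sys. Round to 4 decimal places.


Components: [0.8252, 0.8044, 0.9776, 0.8754]
After component 1: product = 0.8252
After component 2: product = 0.6638
After component 3: product = 0.6489
After component 4: product = 0.5681
R_sys = 0.5681
Q = 1 - 0.5681 = 0.4319

0.4319


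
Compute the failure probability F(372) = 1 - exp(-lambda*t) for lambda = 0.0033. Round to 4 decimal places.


lambda = 0.0033, t = 372
lambda * t = 1.2276
exp(-1.2276) = 0.293
F(t) = 1 - 0.293
F(t) = 0.707

0.707


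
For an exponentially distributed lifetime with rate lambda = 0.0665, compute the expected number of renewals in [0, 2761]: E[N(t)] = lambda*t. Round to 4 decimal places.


lambda = 0.0665
t = 2761
E[N(t)] = lambda * t
E[N(t)] = 0.0665 * 2761
E[N(t)] = 183.6065

183.6065


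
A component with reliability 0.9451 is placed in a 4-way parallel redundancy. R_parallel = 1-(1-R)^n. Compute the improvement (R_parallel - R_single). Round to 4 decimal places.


R_single = 0.9451, n = 4
1 - R_single = 0.0549
(1 - R_single)^n = 0.0549^4 = 0.0
R_parallel = 1 - 0.0 = 1.0
Improvement = 1.0 - 0.9451
Improvement = 0.0549

0.0549


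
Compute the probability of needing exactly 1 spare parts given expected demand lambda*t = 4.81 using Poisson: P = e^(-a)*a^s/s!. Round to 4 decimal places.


a = 4.81, s = 1
e^(-a) = e^(-4.81) = 0.0081
a^s = 4.81^1 = 4.81
s! = 1
P = 0.0081 * 4.81 / 1
P = 0.0392

0.0392


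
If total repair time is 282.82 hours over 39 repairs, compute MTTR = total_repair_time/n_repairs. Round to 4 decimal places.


total_repair_time = 282.82
n_repairs = 39
MTTR = 282.82 / 39
MTTR = 7.2518

7.2518


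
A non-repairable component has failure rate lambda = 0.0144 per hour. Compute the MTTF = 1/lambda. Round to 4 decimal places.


lambda = 0.0144
MTTF = 1 / 0.0144
MTTF = 69.4444

69.4444


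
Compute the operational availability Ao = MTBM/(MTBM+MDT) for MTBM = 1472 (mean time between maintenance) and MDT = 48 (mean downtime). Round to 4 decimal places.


MTBM = 1472
MDT = 48
MTBM + MDT = 1520
Ao = 1472 / 1520
Ao = 0.9684

0.9684


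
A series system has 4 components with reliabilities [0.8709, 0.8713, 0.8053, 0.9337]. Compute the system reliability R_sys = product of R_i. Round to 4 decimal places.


Components: [0.8709, 0.8713, 0.8053, 0.9337]
After component 1 (R=0.8709): product = 0.8709
After component 2 (R=0.8713): product = 0.7588
After component 3 (R=0.8053): product = 0.6111
After component 4 (R=0.9337): product = 0.5706
R_sys = 0.5706

0.5706


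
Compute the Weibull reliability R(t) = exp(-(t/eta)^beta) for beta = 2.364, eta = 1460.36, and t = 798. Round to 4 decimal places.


beta = 2.364, eta = 1460.36, t = 798
t/eta = 798 / 1460.36 = 0.5464
(t/eta)^beta = 0.5464^2.364 = 0.2396
R(t) = exp(-0.2396)
R(t) = 0.7869

0.7869


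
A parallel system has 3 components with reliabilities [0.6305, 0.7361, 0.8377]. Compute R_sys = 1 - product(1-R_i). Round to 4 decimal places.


Components: [0.6305, 0.7361, 0.8377]
(1 - 0.6305) = 0.3695, running product = 0.3695
(1 - 0.7361) = 0.2639, running product = 0.0975
(1 - 0.8377) = 0.1623, running product = 0.0158
Product of (1-R_i) = 0.0158
R_sys = 1 - 0.0158 = 0.9842

0.9842


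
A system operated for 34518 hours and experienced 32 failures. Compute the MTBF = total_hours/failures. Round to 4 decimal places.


total_hours = 34518
failures = 32
MTBF = 34518 / 32
MTBF = 1078.6875

1078.6875


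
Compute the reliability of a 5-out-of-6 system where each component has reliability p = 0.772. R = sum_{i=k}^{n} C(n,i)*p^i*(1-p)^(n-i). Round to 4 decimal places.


k = 5, n = 6, p = 0.772
i=5: C(6,5)=6 * 0.772^5 * 0.228^1 = 0.3751
i=6: C(6,6)=1 * 0.772^6 * 0.228^0 = 0.2117
R = sum of terms = 0.5868

0.5868


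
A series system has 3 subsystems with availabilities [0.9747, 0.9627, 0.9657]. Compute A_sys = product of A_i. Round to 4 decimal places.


Subsystems: [0.9747, 0.9627, 0.9657]
After subsystem 1 (A=0.9747): product = 0.9747
After subsystem 2 (A=0.9627): product = 0.9383
After subsystem 3 (A=0.9657): product = 0.9062
A_sys = 0.9062

0.9062


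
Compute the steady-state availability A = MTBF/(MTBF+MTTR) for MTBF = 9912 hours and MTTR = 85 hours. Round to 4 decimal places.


MTBF = 9912
MTTR = 85
MTBF + MTTR = 9997
A = 9912 / 9997
A = 0.9915

0.9915


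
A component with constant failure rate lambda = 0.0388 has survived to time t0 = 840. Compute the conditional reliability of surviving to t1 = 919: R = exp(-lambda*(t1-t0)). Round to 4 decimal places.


lambda = 0.0388
t0 = 840, t1 = 919
t1 - t0 = 79
lambda * (t1-t0) = 0.0388 * 79 = 3.0652
R = exp(-3.0652)
R = 0.0466

0.0466


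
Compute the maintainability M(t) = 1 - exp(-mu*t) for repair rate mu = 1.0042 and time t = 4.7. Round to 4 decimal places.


mu = 1.0042, t = 4.7
mu * t = 1.0042 * 4.7 = 4.7197
exp(-4.7197) = 0.0089
M(t) = 1 - 0.0089
M(t) = 0.9911

0.9911


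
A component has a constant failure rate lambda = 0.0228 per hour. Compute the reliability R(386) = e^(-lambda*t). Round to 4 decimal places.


lambda = 0.0228
t = 386
lambda * t = 8.8008
R(t) = e^(-8.8008)
R(t) = 0.0002

0.0002


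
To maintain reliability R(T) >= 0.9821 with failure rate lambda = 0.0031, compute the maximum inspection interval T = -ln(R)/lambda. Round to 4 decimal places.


R_target = 0.9821
lambda = 0.0031
-ln(0.9821) = 0.0181
T = 0.0181 / 0.0031
T = 5.8265

5.8265


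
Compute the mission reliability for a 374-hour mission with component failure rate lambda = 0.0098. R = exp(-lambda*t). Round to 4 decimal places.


lambda = 0.0098
mission_time = 374
lambda * t = 0.0098 * 374 = 3.6652
R = exp(-3.6652)
R = 0.0256

0.0256


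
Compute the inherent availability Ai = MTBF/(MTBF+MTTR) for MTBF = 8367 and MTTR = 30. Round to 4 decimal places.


MTBF = 8367
MTTR = 30
MTBF + MTTR = 8397
Ai = 8367 / 8397
Ai = 0.9964

0.9964


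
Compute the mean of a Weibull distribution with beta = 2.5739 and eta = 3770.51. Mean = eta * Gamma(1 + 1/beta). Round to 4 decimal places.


beta = 2.5739, eta = 3770.51
1/beta = 0.3885
1 + 1/beta = 1.3885
Gamma(1.3885) = 0.8879
Mean = 3770.51 * 0.8879
Mean = 3348.0236

3348.0236


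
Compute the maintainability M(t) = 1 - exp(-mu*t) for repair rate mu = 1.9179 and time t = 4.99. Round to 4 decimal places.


mu = 1.9179, t = 4.99
mu * t = 1.9179 * 4.99 = 9.5703
exp(-9.5703) = 0.0001
M(t) = 1 - 0.0001
M(t) = 0.9999

0.9999


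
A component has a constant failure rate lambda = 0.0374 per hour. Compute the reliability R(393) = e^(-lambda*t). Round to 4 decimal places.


lambda = 0.0374
t = 393
lambda * t = 14.6982
R(t) = e^(-14.6982)
R(t) = 0.0

0.0


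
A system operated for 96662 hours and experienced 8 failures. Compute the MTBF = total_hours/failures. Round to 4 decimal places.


total_hours = 96662
failures = 8
MTBF = 96662 / 8
MTBF = 12082.75

12082.75


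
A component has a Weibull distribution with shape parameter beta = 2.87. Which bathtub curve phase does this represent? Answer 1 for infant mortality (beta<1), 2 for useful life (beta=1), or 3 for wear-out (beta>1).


beta = 2.87
Compare beta to 1:
beta < 1 => infant mortality (phase 1)
beta = 1 => useful life (phase 2)
beta > 1 => wear-out (phase 3)
Since beta = 2.87, this is wear-out (increasing failure rate)
Phase = 3

3


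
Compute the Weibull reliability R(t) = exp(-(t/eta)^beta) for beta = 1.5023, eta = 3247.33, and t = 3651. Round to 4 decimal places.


beta = 1.5023, eta = 3247.33, t = 3651
t/eta = 3651 / 3247.33 = 1.1243
(t/eta)^beta = 1.1243^1.5023 = 1.1925
R(t) = exp(-1.1925)
R(t) = 0.3035

0.3035


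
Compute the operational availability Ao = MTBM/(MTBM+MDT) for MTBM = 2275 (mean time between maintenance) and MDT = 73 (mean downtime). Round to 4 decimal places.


MTBM = 2275
MDT = 73
MTBM + MDT = 2348
Ao = 2275 / 2348
Ao = 0.9689

0.9689


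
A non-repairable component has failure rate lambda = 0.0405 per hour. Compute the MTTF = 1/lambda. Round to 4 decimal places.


lambda = 0.0405
MTTF = 1 / 0.0405
MTTF = 24.6914

24.6914


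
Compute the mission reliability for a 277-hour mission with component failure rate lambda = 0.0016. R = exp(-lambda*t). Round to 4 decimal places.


lambda = 0.0016
mission_time = 277
lambda * t = 0.0016 * 277 = 0.4432
R = exp(-0.4432)
R = 0.642

0.642


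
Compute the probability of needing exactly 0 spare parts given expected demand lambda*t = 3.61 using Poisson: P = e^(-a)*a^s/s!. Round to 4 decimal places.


a = 3.61, s = 0
e^(-a) = e^(-3.61) = 0.0271
a^s = 3.61^0 = 1.0
s! = 1
P = 0.0271 * 1.0 / 1
P = 0.0271

0.0271


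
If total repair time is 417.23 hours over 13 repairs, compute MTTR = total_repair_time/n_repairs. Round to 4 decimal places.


total_repair_time = 417.23
n_repairs = 13
MTTR = 417.23 / 13
MTTR = 32.0946

32.0946


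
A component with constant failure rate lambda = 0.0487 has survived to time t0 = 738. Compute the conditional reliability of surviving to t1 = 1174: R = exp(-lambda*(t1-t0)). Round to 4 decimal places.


lambda = 0.0487
t0 = 738, t1 = 1174
t1 - t0 = 436
lambda * (t1-t0) = 0.0487 * 436 = 21.2332
R = exp(-21.2332)
R = 0.0

0.0


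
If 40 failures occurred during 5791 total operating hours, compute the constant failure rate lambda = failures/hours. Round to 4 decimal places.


failures = 40
total_hours = 5791
lambda = 40 / 5791
lambda = 0.0069

0.0069


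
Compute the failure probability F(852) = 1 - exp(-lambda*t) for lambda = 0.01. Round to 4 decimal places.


lambda = 0.01, t = 852
lambda * t = 8.52
exp(-8.52) = 0.0002
F(t) = 1 - 0.0002
F(t) = 0.9998

0.9998


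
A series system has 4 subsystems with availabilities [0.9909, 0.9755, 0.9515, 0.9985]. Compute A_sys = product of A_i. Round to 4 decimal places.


Subsystems: [0.9909, 0.9755, 0.9515, 0.9985]
After subsystem 1 (A=0.9909): product = 0.9909
After subsystem 2 (A=0.9755): product = 0.9666
After subsystem 3 (A=0.9515): product = 0.9197
After subsystem 4 (A=0.9985): product = 0.9184
A_sys = 0.9184

0.9184


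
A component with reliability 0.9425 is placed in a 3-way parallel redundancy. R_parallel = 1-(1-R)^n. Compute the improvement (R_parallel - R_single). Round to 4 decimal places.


R_single = 0.9425, n = 3
1 - R_single = 0.0575
(1 - R_single)^n = 0.0575^3 = 0.0002
R_parallel = 1 - 0.0002 = 0.9998
Improvement = 0.9998 - 0.9425
Improvement = 0.0573

0.0573


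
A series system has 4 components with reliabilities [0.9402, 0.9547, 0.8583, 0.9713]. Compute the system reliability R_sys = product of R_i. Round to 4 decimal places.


Components: [0.9402, 0.9547, 0.8583, 0.9713]
After component 1 (R=0.9402): product = 0.9402
After component 2 (R=0.9547): product = 0.8976
After component 3 (R=0.8583): product = 0.7704
After component 4 (R=0.9713): product = 0.7483
R_sys = 0.7483

0.7483


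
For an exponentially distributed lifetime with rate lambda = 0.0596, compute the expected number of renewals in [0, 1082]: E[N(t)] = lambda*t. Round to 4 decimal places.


lambda = 0.0596
t = 1082
E[N(t)] = lambda * t
E[N(t)] = 0.0596 * 1082
E[N(t)] = 64.4872

64.4872


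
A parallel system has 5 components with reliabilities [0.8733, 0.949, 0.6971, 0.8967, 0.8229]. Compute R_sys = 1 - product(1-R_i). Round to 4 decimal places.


Components: [0.8733, 0.949, 0.6971, 0.8967, 0.8229]
(1 - 0.8733) = 0.1267, running product = 0.1267
(1 - 0.949) = 0.051, running product = 0.0065
(1 - 0.6971) = 0.3029, running product = 0.002
(1 - 0.8967) = 0.1033, running product = 0.0002
(1 - 0.8229) = 0.1771, running product = 0.0
Product of (1-R_i) = 0.0
R_sys = 1 - 0.0 = 1.0

1.0


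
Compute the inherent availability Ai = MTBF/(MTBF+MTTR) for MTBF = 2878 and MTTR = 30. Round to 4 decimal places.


MTBF = 2878
MTTR = 30
MTBF + MTTR = 2908
Ai = 2878 / 2908
Ai = 0.9897

0.9897


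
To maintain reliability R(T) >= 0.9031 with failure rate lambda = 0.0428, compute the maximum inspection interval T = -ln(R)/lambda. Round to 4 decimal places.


R_target = 0.9031
lambda = 0.0428
-ln(0.9031) = 0.1019
T = 0.1019 / 0.0428
T = 2.3814

2.3814


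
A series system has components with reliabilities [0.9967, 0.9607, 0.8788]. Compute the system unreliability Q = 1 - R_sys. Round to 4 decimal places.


Components: [0.9967, 0.9607, 0.8788]
After component 1: product = 0.9967
After component 2: product = 0.9575
After component 3: product = 0.8415
R_sys = 0.8415
Q = 1 - 0.8415 = 0.1585

0.1585


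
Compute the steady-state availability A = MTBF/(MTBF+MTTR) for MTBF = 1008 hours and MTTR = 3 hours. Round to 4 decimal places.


MTBF = 1008
MTTR = 3
MTBF + MTTR = 1011
A = 1008 / 1011
A = 0.997

0.997


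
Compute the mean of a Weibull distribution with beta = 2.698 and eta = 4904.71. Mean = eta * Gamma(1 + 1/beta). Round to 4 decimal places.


beta = 2.698, eta = 4904.71
1/beta = 0.3706
1 + 1/beta = 1.3706
Gamma(1.3706) = 0.8893
Mean = 4904.71 * 0.8893
Mean = 4361.5653

4361.5653


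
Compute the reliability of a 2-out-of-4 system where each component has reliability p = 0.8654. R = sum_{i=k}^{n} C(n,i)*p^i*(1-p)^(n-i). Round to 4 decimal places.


k = 2, n = 4, p = 0.8654
i=2: C(4,2)=6 * 0.8654^2 * 0.1346^2 = 0.0814
i=3: C(4,3)=4 * 0.8654^3 * 0.1346^1 = 0.3489
i=4: C(4,4)=1 * 0.8654^4 * 0.1346^0 = 0.5609
R = sum of terms = 0.9912

0.9912


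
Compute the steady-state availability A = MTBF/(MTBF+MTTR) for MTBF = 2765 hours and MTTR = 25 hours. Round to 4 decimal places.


MTBF = 2765
MTTR = 25
MTBF + MTTR = 2790
A = 2765 / 2790
A = 0.991

0.991


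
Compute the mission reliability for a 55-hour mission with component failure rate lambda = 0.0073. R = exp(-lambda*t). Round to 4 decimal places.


lambda = 0.0073
mission_time = 55
lambda * t = 0.0073 * 55 = 0.4015
R = exp(-0.4015)
R = 0.6693

0.6693


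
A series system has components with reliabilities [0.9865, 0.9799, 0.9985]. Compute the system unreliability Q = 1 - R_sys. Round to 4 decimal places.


Components: [0.9865, 0.9799, 0.9985]
After component 1: product = 0.9865
After component 2: product = 0.9667
After component 3: product = 0.9652
R_sys = 0.9652
Q = 1 - 0.9652 = 0.0348

0.0348


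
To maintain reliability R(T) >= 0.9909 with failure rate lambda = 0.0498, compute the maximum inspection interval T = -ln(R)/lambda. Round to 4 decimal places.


R_target = 0.9909
lambda = 0.0498
-ln(0.9909) = 0.0091
T = 0.0091 / 0.0498
T = 0.1836

0.1836


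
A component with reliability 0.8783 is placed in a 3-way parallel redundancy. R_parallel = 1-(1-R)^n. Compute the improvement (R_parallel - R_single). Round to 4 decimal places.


R_single = 0.8783, n = 3
1 - R_single = 0.1217
(1 - R_single)^n = 0.1217^3 = 0.0018
R_parallel = 1 - 0.0018 = 0.9982
Improvement = 0.9982 - 0.8783
Improvement = 0.1199

0.1199


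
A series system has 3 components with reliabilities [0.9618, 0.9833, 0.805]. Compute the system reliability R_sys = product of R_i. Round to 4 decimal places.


Components: [0.9618, 0.9833, 0.805]
After component 1 (R=0.9618): product = 0.9618
After component 2 (R=0.9833): product = 0.9457
After component 3 (R=0.805): product = 0.7613
R_sys = 0.7613

0.7613


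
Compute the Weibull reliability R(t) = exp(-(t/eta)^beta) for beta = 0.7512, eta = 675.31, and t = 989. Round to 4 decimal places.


beta = 0.7512, eta = 675.31, t = 989
t/eta = 989 / 675.31 = 1.4645
(t/eta)^beta = 1.4645^0.7512 = 1.3319
R(t) = exp(-1.3319)
R(t) = 0.264

0.264


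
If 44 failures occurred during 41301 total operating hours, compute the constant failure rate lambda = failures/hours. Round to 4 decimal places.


failures = 44
total_hours = 41301
lambda = 44 / 41301
lambda = 0.0011

0.0011


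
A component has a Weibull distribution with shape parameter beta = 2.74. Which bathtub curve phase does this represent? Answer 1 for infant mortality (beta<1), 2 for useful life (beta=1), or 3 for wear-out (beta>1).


beta = 2.74
Compare beta to 1:
beta < 1 => infant mortality (phase 1)
beta = 1 => useful life (phase 2)
beta > 1 => wear-out (phase 3)
Since beta = 2.74, this is wear-out (increasing failure rate)
Phase = 3

3


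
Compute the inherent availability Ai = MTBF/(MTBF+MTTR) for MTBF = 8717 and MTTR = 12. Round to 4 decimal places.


MTBF = 8717
MTTR = 12
MTBF + MTTR = 8729
Ai = 8717 / 8729
Ai = 0.9986

0.9986


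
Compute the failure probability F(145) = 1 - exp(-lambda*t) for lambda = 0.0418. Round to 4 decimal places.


lambda = 0.0418, t = 145
lambda * t = 6.061
exp(-6.061) = 0.0023
F(t) = 1 - 0.0023
F(t) = 0.9977

0.9977


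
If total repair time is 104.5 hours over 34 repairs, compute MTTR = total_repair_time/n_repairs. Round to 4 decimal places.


total_repair_time = 104.5
n_repairs = 34
MTTR = 104.5 / 34
MTTR = 3.0735

3.0735


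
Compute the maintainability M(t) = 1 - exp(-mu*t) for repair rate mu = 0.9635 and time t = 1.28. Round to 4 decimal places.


mu = 0.9635, t = 1.28
mu * t = 0.9635 * 1.28 = 1.2333
exp(-1.2333) = 0.2913
M(t) = 1 - 0.2913
M(t) = 0.7087

0.7087


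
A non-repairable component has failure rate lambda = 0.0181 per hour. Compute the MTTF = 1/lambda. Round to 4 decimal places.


lambda = 0.0181
MTTF = 1 / 0.0181
MTTF = 55.2486

55.2486


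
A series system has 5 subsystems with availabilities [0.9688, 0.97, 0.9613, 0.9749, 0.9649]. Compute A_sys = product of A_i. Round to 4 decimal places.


Subsystems: [0.9688, 0.97, 0.9613, 0.9749, 0.9649]
After subsystem 1 (A=0.9688): product = 0.9688
After subsystem 2 (A=0.97): product = 0.9397
After subsystem 3 (A=0.9613): product = 0.9034
After subsystem 4 (A=0.9749): product = 0.8807
After subsystem 5 (A=0.9649): product = 0.8498
A_sys = 0.8498

0.8498


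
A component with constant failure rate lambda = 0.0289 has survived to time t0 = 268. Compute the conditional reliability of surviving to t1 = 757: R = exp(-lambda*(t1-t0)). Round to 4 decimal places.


lambda = 0.0289
t0 = 268, t1 = 757
t1 - t0 = 489
lambda * (t1-t0) = 0.0289 * 489 = 14.1321
R = exp(-14.1321)
R = 0.0

0.0


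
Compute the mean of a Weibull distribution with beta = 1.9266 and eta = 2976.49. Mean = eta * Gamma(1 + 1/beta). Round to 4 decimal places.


beta = 1.9266, eta = 2976.49
1/beta = 0.519
1 + 1/beta = 1.519
Gamma(1.519) = 0.887
Mean = 2976.49 * 0.887
Mean = 2640.125

2640.125


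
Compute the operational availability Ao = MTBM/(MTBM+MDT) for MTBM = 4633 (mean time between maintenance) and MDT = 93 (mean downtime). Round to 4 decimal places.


MTBM = 4633
MDT = 93
MTBM + MDT = 4726
Ao = 4633 / 4726
Ao = 0.9803

0.9803


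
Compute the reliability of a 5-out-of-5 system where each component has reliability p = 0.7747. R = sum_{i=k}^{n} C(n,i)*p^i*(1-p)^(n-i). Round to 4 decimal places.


k = 5, n = 5, p = 0.7747
i=5: C(5,5)=1 * 0.7747^5 * 0.2253^0 = 0.279
R = sum of terms = 0.279

0.279


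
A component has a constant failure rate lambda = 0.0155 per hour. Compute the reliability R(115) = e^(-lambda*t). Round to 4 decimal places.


lambda = 0.0155
t = 115
lambda * t = 1.7825
R(t) = e^(-1.7825)
R(t) = 0.1682

0.1682


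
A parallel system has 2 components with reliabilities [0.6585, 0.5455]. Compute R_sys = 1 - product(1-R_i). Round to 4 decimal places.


Components: [0.6585, 0.5455]
(1 - 0.6585) = 0.3415, running product = 0.3415
(1 - 0.5455) = 0.4545, running product = 0.1552
Product of (1-R_i) = 0.1552
R_sys = 1 - 0.1552 = 0.8448

0.8448


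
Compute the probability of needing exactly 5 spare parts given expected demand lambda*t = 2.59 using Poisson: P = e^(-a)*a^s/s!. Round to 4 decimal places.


a = 2.59, s = 5
e^(-a) = e^(-2.59) = 0.075
a^s = 2.59^5 = 116.5464
s! = 120
P = 0.075 * 116.5464 / 120
P = 0.0729

0.0729


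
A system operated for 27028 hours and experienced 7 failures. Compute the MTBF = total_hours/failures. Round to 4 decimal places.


total_hours = 27028
failures = 7
MTBF = 27028 / 7
MTBF = 3861.1429

3861.1429


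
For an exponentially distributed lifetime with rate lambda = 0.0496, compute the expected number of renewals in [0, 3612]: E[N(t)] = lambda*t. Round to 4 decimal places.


lambda = 0.0496
t = 3612
E[N(t)] = lambda * t
E[N(t)] = 0.0496 * 3612
E[N(t)] = 179.1552

179.1552


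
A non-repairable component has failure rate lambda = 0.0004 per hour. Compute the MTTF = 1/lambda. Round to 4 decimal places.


lambda = 0.0004
MTTF = 1 / 0.0004
MTTF = 2500.0

2500.0


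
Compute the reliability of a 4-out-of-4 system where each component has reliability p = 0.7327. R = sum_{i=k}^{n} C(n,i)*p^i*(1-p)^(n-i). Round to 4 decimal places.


k = 4, n = 4, p = 0.7327
i=4: C(4,4)=1 * 0.7327^4 * 0.2673^0 = 0.2882
R = sum of terms = 0.2882

0.2882


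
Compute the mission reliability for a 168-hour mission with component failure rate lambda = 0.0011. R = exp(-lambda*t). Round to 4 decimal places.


lambda = 0.0011
mission_time = 168
lambda * t = 0.0011 * 168 = 0.1848
R = exp(-0.1848)
R = 0.8313

0.8313


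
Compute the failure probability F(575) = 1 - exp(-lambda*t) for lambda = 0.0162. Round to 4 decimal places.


lambda = 0.0162, t = 575
lambda * t = 9.315
exp(-9.315) = 0.0001
F(t) = 1 - 0.0001
F(t) = 0.9999

0.9999


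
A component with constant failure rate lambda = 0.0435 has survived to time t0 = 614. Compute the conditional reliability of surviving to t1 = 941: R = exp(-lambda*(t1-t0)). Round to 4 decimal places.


lambda = 0.0435
t0 = 614, t1 = 941
t1 - t0 = 327
lambda * (t1-t0) = 0.0435 * 327 = 14.2245
R = exp(-14.2245)
R = 0.0

0.0


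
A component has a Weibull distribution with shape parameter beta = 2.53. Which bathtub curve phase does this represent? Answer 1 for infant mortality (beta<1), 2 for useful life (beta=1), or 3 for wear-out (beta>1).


beta = 2.53
Compare beta to 1:
beta < 1 => infant mortality (phase 1)
beta = 1 => useful life (phase 2)
beta > 1 => wear-out (phase 3)
Since beta = 2.53, this is wear-out (increasing failure rate)
Phase = 3

3


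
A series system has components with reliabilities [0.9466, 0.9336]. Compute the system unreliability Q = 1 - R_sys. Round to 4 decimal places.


Components: [0.9466, 0.9336]
After component 1: product = 0.9466
After component 2: product = 0.8837
R_sys = 0.8837
Q = 1 - 0.8837 = 0.1163

0.1163


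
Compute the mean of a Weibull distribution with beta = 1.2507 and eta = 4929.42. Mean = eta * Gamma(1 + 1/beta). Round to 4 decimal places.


beta = 1.2507, eta = 4929.42
1/beta = 0.7996
1 + 1/beta = 1.7996
Gamma(1.7996) = 0.9313
Mean = 4929.42 * 0.9313
Mean = 4590.5963

4590.5963


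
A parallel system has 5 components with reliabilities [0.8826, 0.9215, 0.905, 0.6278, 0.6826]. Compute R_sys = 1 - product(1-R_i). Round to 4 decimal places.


Components: [0.8826, 0.9215, 0.905, 0.6278, 0.6826]
(1 - 0.8826) = 0.1174, running product = 0.1174
(1 - 0.9215) = 0.0785, running product = 0.0092
(1 - 0.905) = 0.095, running product = 0.0009
(1 - 0.6278) = 0.3722, running product = 0.0003
(1 - 0.6826) = 0.3174, running product = 0.0001
Product of (1-R_i) = 0.0001
R_sys = 1 - 0.0001 = 0.9999

0.9999


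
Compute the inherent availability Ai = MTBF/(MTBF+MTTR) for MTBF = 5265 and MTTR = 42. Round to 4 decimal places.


MTBF = 5265
MTTR = 42
MTBF + MTTR = 5307
Ai = 5265 / 5307
Ai = 0.9921

0.9921


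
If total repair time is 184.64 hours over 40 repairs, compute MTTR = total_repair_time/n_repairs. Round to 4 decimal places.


total_repair_time = 184.64
n_repairs = 40
MTTR = 184.64 / 40
MTTR = 4.616

4.616


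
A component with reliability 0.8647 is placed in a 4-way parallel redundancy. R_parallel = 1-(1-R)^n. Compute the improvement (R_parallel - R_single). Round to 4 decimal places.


R_single = 0.8647, n = 4
1 - R_single = 0.1353
(1 - R_single)^n = 0.1353^4 = 0.0003
R_parallel = 1 - 0.0003 = 0.9997
Improvement = 0.9997 - 0.8647
Improvement = 0.135

0.135


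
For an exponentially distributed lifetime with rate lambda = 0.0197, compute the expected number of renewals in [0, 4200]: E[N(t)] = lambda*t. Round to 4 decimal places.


lambda = 0.0197
t = 4200
E[N(t)] = lambda * t
E[N(t)] = 0.0197 * 4200
E[N(t)] = 82.74

82.74


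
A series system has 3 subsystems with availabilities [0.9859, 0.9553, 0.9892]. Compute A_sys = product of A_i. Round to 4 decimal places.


Subsystems: [0.9859, 0.9553, 0.9892]
After subsystem 1 (A=0.9859): product = 0.9859
After subsystem 2 (A=0.9553): product = 0.9418
After subsystem 3 (A=0.9892): product = 0.9317
A_sys = 0.9317

0.9317


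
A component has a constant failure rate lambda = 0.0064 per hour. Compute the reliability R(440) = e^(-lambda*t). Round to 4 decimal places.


lambda = 0.0064
t = 440
lambda * t = 2.816
R(t) = e^(-2.816)
R(t) = 0.0598

0.0598


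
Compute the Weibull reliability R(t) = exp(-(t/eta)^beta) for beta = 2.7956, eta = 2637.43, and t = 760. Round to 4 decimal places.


beta = 2.7956, eta = 2637.43, t = 760
t/eta = 760 / 2637.43 = 0.2882
(t/eta)^beta = 0.2882^2.7956 = 0.0309
R(t) = exp(-0.0309)
R(t) = 0.9696

0.9696


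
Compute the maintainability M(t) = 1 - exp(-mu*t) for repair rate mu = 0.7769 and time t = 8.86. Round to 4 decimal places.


mu = 0.7769, t = 8.86
mu * t = 0.7769 * 8.86 = 6.8833
exp(-6.8833) = 0.001
M(t) = 1 - 0.001
M(t) = 0.999

0.999


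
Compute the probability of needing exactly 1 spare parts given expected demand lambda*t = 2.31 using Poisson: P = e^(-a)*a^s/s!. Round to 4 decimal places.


a = 2.31, s = 1
e^(-a) = e^(-2.31) = 0.0993
a^s = 2.31^1 = 2.31
s! = 1
P = 0.0993 * 2.31 / 1
P = 0.2293

0.2293


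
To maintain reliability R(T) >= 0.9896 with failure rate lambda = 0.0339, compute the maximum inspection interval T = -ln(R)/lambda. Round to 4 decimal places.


R_target = 0.9896
lambda = 0.0339
-ln(0.9896) = 0.0105
T = 0.0105 / 0.0339
T = 0.3084

0.3084


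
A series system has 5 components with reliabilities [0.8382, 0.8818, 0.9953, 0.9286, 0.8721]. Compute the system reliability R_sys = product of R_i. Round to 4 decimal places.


Components: [0.8382, 0.8818, 0.9953, 0.9286, 0.8721]
After component 1 (R=0.8382): product = 0.8382
After component 2 (R=0.8818): product = 0.7391
After component 3 (R=0.9953): product = 0.7357
After component 4 (R=0.9286): product = 0.6831
After component 5 (R=0.8721): product = 0.5958
R_sys = 0.5958

0.5958


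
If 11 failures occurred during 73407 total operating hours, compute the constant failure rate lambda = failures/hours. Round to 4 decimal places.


failures = 11
total_hours = 73407
lambda = 11 / 73407
lambda = 0.0001

0.0001


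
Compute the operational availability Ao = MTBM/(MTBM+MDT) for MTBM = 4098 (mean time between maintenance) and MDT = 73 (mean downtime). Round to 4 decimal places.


MTBM = 4098
MDT = 73
MTBM + MDT = 4171
Ao = 4098 / 4171
Ao = 0.9825

0.9825


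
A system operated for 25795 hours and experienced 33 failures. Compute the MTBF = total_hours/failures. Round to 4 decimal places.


total_hours = 25795
failures = 33
MTBF = 25795 / 33
MTBF = 781.6667

781.6667


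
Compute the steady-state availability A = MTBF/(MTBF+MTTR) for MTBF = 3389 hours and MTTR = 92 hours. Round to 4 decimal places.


MTBF = 3389
MTTR = 92
MTBF + MTTR = 3481
A = 3389 / 3481
A = 0.9736

0.9736


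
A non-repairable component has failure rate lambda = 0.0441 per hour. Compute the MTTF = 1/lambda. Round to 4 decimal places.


lambda = 0.0441
MTTF = 1 / 0.0441
MTTF = 22.6757

22.6757


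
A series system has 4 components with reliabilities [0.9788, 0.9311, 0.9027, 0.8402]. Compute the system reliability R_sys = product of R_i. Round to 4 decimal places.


Components: [0.9788, 0.9311, 0.9027, 0.8402]
After component 1 (R=0.9788): product = 0.9788
After component 2 (R=0.9311): product = 0.9114
After component 3 (R=0.9027): product = 0.8227
After component 4 (R=0.8402): product = 0.6912
R_sys = 0.6912

0.6912


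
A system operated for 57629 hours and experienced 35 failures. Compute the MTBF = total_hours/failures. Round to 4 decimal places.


total_hours = 57629
failures = 35
MTBF = 57629 / 35
MTBF = 1646.5429

1646.5429


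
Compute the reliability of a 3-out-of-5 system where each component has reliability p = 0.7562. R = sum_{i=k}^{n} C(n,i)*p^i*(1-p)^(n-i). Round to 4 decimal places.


k = 3, n = 5, p = 0.7562
i=3: C(5,3)=10 * 0.7562^3 * 0.2438^2 = 0.257
i=4: C(5,4)=5 * 0.7562^4 * 0.2438^1 = 0.3986
i=5: C(5,5)=1 * 0.7562^5 * 0.2438^0 = 0.2473
R = sum of terms = 0.9029

0.9029


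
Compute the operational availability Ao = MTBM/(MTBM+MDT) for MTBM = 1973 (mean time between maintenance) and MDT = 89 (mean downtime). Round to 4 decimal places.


MTBM = 1973
MDT = 89
MTBM + MDT = 2062
Ao = 1973 / 2062
Ao = 0.9568

0.9568


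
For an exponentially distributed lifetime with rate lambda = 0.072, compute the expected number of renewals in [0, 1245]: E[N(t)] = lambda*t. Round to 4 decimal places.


lambda = 0.072
t = 1245
E[N(t)] = lambda * t
E[N(t)] = 0.072 * 1245
E[N(t)] = 89.64

89.64


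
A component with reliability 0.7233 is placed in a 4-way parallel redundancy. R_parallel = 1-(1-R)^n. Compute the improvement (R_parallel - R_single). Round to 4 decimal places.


R_single = 0.7233, n = 4
1 - R_single = 0.2767
(1 - R_single)^n = 0.2767^4 = 0.0059
R_parallel = 1 - 0.0059 = 0.9941
Improvement = 0.9941 - 0.7233
Improvement = 0.2708

0.2708


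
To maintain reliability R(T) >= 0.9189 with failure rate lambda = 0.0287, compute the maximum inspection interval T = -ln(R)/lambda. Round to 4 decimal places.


R_target = 0.9189
lambda = 0.0287
-ln(0.9189) = 0.0846
T = 0.0846 / 0.0287
T = 2.947

2.947


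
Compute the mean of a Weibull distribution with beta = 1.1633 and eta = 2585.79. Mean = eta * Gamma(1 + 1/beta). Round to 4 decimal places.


beta = 1.1633, eta = 2585.79
1/beta = 0.8596
1 + 1/beta = 1.8596
Gamma(1.8596) = 0.9486
Mean = 2585.79 * 0.9486
Mean = 2452.8024

2452.8024


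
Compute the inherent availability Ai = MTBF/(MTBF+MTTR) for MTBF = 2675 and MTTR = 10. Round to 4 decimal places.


MTBF = 2675
MTTR = 10
MTBF + MTTR = 2685
Ai = 2675 / 2685
Ai = 0.9963

0.9963


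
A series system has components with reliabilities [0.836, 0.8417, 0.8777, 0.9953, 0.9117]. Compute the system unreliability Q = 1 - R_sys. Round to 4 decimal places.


Components: [0.836, 0.8417, 0.8777, 0.9953, 0.9117]
After component 1: product = 0.836
After component 2: product = 0.7037
After component 3: product = 0.6176
After component 4: product = 0.6147
After component 5: product = 0.5604
R_sys = 0.5604
Q = 1 - 0.5604 = 0.4396

0.4396


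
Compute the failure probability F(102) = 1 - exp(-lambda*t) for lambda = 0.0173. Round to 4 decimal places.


lambda = 0.0173, t = 102
lambda * t = 1.7646
exp(-1.7646) = 0.1713
F(t) = 1 - 0.1713
F(t) = 0.8287

0.8287


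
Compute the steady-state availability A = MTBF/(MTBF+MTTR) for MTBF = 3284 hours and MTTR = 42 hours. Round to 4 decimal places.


MTBF = 3284
MTTR = 42
MTBF + MTTR = 3326
A = 3284 / 3326
A = 0.9874

0.9874


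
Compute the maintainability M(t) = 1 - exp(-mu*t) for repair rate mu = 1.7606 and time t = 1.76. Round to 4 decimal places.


mu = 1.7606, t = 1.76
mu * t = 1.7606 * 1.76 = 3.0987
exp(-3.0987) = 0.0451
M(t) = 1 - 0.0451
M(t) = 0.9549

0.9549


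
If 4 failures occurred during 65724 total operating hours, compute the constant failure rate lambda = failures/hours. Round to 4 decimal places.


failures = 4
total_hours = 65724
lambda = 4 / 65724
lambda = 0.0001

0.0001


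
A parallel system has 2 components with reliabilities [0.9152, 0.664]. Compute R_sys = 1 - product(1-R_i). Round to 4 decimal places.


Components: [0.9152, 0.664]
(1 - 0.9152) = 0.0848, running product = 0.0848
(1 - 0.664) = 0.336, running product = 0.0285
Product of (1-R_i) = 0.0285
R_sys = 1 - 0.0285 = 0.9715

0.9715


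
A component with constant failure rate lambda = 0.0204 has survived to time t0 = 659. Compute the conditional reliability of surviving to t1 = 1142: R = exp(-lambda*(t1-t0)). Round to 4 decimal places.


lambda = 0.0204
t0 = 659, t1 = 1142
t1 - t0 = 483
lambda * (t1-t0) = 0.0204 * 483 = 9.8532
R = exp(-9.8532)
R = 0.0001

0.0001


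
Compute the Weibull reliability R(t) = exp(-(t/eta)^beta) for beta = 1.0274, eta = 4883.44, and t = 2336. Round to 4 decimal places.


beta = 1.0274, eta = 4883.44, t = 2336
t/eta = 2336 / 4883.44 = 0.4784
(t/eta)^beta = 0.4784^1.0274 = 0.4688
R(t) = exp(-0.4688)
R(t) = 0.6258

0.6258


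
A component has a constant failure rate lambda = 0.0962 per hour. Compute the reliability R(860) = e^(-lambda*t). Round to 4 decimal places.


lambda = 0.0962
t = 860
lambda * t = 82.732
R(t) = e^(-82.732)
R(t) = 0.0

0.0


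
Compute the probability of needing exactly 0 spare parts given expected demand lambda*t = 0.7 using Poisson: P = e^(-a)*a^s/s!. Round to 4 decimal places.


a = 0.7, s = 0
e^(-a) = e^(-0.7) = 0.4966
a^s = 0.7^0 = 1.0
s! = 1
P = 0.4966 * 1.0 / 1
P = 0.4966

0.4966


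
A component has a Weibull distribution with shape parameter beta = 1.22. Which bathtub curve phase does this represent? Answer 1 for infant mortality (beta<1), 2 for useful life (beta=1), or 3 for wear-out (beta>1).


beta = 1.22
Compare beta to 1:
beta < 1 => infant mortality (phase 1)
beta = 1 => useful life (phase 2)
beta > 1 => wear-out (phase 3)
Since beta = 1.22, this is wear-out (increasing failure rate)
Phase = 3

3


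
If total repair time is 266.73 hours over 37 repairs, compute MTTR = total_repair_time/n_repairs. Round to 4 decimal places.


total_repair_time = 266.73
n_repairs = 37
MTTR = 266.73 / 37
MTTR = 7.2089

7.2089


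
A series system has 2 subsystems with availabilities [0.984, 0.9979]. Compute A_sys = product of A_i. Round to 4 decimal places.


Subsystems: [0.984, 0.9979]
After subsystem 1 (A=0.984): product = 0.984
After subsystem 2 (A=0.9979): product = 0.9819
A_sys = 0.9819

0.9819
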